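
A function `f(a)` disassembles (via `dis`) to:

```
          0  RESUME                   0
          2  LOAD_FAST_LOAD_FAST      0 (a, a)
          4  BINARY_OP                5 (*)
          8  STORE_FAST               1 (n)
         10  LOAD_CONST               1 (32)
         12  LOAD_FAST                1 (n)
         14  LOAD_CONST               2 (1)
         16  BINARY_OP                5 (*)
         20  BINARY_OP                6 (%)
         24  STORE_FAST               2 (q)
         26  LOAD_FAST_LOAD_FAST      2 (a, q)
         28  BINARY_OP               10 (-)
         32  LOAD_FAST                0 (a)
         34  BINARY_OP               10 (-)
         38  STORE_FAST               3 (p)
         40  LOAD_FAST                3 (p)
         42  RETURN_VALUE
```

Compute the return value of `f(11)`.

-32

LOAD_FAST_LOAD_FAST a,a → push 11,11. Stack: [11, 11]
BINARY_OP * → 11 * 11 = 121. Stack: [121]
STORE_FAST n → n=121. Stack: []
LOAD_CONST → push 32. Stack: [32]
LOAD_FAST n → push 121. Stack: [32, 121]
LOAD_CONST → push 1. Stack: [32, 121, 1]
BINARY_OP * → 121 * 1 = 121. Stack: [32, 121]
BINARY_OP % → 32 % 121 = 32. Stack: [32]
STORE_FAST q → q=32. Stack: []
LOAD_FAST_LOAD_FAST a,q → push 11,32. Stack: [11, 32]
BINARY_OP - → 11 - 32 = -21. Stack: [-21]
LOAD_FAST a → push 11. Stack: [-21, 11]
BINARY_OP - → -21 - 11 = -32. Stack: [-32]
STORE_FAST p → p=-32. Stack: []
LOAD_FAST p → push -32. Stack: [-32]
RETURN_VALUE → return -32.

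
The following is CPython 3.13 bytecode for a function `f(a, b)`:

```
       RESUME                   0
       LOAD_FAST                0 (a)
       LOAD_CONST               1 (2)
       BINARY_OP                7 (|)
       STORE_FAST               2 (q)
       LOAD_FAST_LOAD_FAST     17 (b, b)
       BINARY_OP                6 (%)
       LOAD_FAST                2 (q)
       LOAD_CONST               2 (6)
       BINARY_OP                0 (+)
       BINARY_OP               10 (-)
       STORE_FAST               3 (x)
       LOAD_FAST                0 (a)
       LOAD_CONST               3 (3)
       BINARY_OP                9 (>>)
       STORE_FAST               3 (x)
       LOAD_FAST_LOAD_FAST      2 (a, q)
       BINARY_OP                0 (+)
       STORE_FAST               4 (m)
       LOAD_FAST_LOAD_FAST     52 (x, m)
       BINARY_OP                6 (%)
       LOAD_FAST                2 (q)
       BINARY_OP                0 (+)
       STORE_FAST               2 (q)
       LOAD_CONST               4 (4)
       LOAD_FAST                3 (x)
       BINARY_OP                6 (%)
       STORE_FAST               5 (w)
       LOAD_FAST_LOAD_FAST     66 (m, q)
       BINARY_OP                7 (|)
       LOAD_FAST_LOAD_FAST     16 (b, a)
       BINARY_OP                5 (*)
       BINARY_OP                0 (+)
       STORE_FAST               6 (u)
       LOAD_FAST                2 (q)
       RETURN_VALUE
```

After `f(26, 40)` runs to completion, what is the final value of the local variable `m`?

52

LOAD_FAST a → push 26. Stack: [26]
LOAD_CONST → push 2. Stack: [26, 2]
BINARY_OP | → 26 | 2 = 26. Stack: [26]
STORE_FAST q → q=26. Stack: []
LOAD_FAST_LOAD_FAST b,b → push 40,40. Stack: [40, 40]
BINARY_OP % → 40 % 40 = 0. Stack: [0]
LOAD_FAST q → push 26. Stack: [0, 26]
LOAD_CONST → push 6. Stack: [0, 26, 6]
BINARY_OP + → 26 + 6 = 32. Stack: [0, 32]
BINARY_OP - → 0 - 32 = -32. Stack: [-32]
STORE_FAST x → x=-32. Stack: []
LOAD_FAST a → push 26. Stack: [26]
LOAD_CONST → push 3. Stack: [26, 3]
BINARY_OP >> → 26 >> 3 = 3. Stack: [3]
STORE_FAST x → x=3. Stack: []
LOAD_FAST_LOAD_FAST a,q → push 26,26. Stack: [26, 26]
BINARY_OP + → 26 + 26 = 52. Stack: [52]
STORE_FAST m → m=52. Stack: []
LOAD_FAST_LOAD_FAST x,m → push 3,52. Stack: [3, 52]
BINARY_OP % → 3 % 52 = 3. Stack: [3]
LOAD_FAST q → push 26. Stack: [3, 26]
BINARY_OP + → 3 + 26 = 29. Stack: [29]
STORE_FAST q → q=29. Stack: []
LOAD_CONST → push 4. Stack: [4]
LOAD_FAST x → push 3. Stack: [4, 3]
BINARY_OP % → 4 % 3 = 1. Stack: [1]
STORE_FAST w → w=1. Stack: []
LOAD_FAST_LOAD_FAST m,q → push 52,29. Stack: [52, 29]
BINARY_OP | → 52 | 29 = 61. Stack: [61]
LOAD_FAST_LOAD_FAST b,a → push 40,26. Stack: [61, 40, 26]
BINARY_OP * → 40 * 26 = 1040. Stack: [61, 1040]
BINARY_OP + → 61 + 1040 = 1101. Stack: [1101]
STORE_FAST u → u=1101. Stack: []
LOAD_FAST q → push 29. Stack: [29]
RETURN_VALUE → return 29.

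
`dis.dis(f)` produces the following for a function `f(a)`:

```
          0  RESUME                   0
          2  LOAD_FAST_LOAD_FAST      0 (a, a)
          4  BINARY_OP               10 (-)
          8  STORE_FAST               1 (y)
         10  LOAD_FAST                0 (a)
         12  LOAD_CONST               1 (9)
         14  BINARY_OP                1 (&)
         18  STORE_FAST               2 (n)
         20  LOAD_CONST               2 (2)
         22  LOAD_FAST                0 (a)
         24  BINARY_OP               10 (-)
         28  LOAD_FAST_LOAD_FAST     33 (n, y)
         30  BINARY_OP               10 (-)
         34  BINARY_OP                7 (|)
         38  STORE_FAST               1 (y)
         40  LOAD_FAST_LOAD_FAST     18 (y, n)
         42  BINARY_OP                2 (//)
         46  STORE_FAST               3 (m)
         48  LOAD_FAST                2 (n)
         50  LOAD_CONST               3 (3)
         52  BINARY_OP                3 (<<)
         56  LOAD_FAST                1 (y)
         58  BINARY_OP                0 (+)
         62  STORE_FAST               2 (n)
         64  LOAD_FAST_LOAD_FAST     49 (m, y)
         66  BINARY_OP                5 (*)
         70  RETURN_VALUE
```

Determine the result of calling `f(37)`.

LOAD_FAST_LOAD_FAST a,a → push 37,37. Stack: [37, 37]
BINARY_OP - → 37 - 37 = 0. Stack: [0]
STORE_FAST y → y=0. Stack: []
LOAD_FAST a → push 37. Stack: [37]
LOAD_CONST → push 9. Stack: [37, 9]
BINARY_OP & → 37 & 9 = 1. Stack: [1]
STORE_FAST n → n=1. Stack: []
LOAD_CONST → push 2. Stack: [2]
LOAD_FAST a → push 37. Stack: [2, 37]
BINARY_OP - → 2 - 37 = -35. Stack: [-35]
LOAD_FAST_LOAD_FAST n,y → push 1,0. Stack: [-35, 1, 0]
BINARY_OP - → 1 - 0 = 1. Stack: [-35, 1]
BINARY_OP | → -35 | 1 = -35. Stack: [-35]
STORE_FAST y → y=-35. Stack: []
LOAD_FAST_LOAD_FAST y,n → push -35,1. Stack: [-35, 1]
BINARY_OP // → -35 // 1 = -35. Stack: [-35]
STORE_FAST m → m=-35. Stack: []
LOAD_FAST n → push 1. Stack: [1]
LOAD_CONST → push 3. Stack: [1, 3]
BINARY_OP << → 1 << 3 = 8. Stack: [8]
LOAD_FAST y → push -35. Stack: [8, -35]
BINARY_OP + → 8 + -35 = -27. Stack: [-27]
STORE_FAST n → n=-27. Stack: []
LOAD_FAST_LOAD_FAST m,y → push -35,-35. Stack: [-35, -35]
BINARY_OP * → -35 * -35 = 1225. Stack: [1225]
RETURN_VALUE → return 1225.

1225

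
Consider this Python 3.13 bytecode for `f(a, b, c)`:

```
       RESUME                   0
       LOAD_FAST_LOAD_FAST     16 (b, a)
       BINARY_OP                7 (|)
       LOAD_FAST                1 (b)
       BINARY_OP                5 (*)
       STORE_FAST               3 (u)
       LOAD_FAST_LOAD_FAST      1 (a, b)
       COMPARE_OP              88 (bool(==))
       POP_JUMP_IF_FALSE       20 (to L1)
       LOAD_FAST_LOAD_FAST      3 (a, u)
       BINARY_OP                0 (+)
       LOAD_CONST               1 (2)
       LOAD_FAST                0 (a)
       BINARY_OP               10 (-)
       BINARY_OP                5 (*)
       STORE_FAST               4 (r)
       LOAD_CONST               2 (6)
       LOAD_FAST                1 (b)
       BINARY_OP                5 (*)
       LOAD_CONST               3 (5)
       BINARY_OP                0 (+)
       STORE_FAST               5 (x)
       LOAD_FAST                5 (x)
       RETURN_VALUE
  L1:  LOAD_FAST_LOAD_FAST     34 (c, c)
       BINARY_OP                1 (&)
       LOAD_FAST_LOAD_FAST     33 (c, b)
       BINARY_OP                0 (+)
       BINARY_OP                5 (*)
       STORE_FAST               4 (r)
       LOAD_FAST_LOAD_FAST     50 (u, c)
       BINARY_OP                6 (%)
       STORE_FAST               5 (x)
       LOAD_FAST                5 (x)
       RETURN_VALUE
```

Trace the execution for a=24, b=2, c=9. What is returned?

7

LOAD_FAST_LOAD_FAST b,a → push 2,24. Stack: [2, 24]
BINARY_OP | → 2 | 24 = 26. Stack: [26]
LOAD_FAST b → push 2. Stack: [26, 2]
BINARY_OP * → 26 * 2 = 52. Stack: [52]
STORE_FAST u → u=52. Stack: []
LOAD_FAST_LOAD_FAST a,b → push 24,2. Stack: [24, 2]
COMPARE_OP bool(==) → 24 vs 2 = False. Stack: [False]
POP_JUMP_IF_FALSE → pop False; jump. Stack: []
LOAD_FAST_LOAD_FAST c,c → push 9,9. Stack: [9, 9]
BINARY_OP & → 9 & 9 = 9. Stack: [9]
LOAD_FAST_LOAD_FAST c,b → push 9,2. Stack: [9, 9, 2]
BINARY_OP + → 9 + 2 = 11. Stack: [9, 11]
BINARY_OP * → 9 * 11 = 99. Stack: [99]
STORE_FAST r → r=99. Stack: []
LOAD_FAST_LOAD_FAST u,c → push 52,9. Stack: [52, 9]
BINARY_OP % → 52 % 9 = 7. Stack: [7]
STORE_FAST x → x=7. Stack: []
LOAD_FAST x → push 7. Stack: [7]
RETURN_VALUE → return 7.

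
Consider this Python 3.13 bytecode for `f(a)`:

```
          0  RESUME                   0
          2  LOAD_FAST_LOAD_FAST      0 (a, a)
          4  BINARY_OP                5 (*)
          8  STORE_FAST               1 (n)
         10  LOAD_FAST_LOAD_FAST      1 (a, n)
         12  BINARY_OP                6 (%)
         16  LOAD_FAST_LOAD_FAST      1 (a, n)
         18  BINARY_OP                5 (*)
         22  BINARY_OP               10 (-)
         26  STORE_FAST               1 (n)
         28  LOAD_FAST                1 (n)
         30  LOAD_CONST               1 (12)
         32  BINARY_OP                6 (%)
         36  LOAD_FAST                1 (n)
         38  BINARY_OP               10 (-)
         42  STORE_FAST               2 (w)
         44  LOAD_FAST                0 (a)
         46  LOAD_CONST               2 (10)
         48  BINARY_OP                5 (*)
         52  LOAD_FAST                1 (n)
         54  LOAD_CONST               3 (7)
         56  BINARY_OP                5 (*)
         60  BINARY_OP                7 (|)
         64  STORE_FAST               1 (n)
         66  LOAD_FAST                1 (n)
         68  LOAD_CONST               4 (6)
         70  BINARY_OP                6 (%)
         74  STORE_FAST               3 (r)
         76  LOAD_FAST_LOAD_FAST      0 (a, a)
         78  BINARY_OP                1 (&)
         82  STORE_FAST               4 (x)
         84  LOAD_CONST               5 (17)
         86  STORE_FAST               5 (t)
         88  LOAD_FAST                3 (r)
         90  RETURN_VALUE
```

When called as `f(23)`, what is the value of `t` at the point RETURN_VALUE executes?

17

LOAD_FAST_LOAD_FAST a,a → push 23,23. Stack: [23, 23]
BINARY_OP * → 23 * 23 = 529. Stack: [529]
STORE_FAST n → n=529. Stack: []
LOAD_FAST_LOAD_FAST a,n → push 23,529. Stack: [23, 529]
BINARY_OP % → 23 % 529 = 23. Stack: [23]
LOAD_FAST_LOAD_FAST a,n → push 23,529. Stack: [23, 23, 529]
BINARY_OP * → 23 * 529 = 12167. Stack: [23, 12167]
BINARY_OP - → 23 - 12167 = -12144. Stack: [-12144]
STORE_FAST n → n=-12144. Stack: []
LOAD_FAST n → push -12144. Stack: [-12144]
LOAD_CONST → push 12. Stack: [-12144, 12]
BINARY_OP % → -12144 % 12 = 0. Stack: [0]
LOAD_FAST n → push -12144. Stack: [0, -12144]
BINARY_OP - → 0 - -12144 = 12144. Stack: [12144]
STORE_FAST w → w=12144. Stack: []
LOAD_FAST a → push 23. Stack: [23]
LOAD_CONST → push 10. Stack: [23, 10]
BINARY_OP * → 23 * 10 = 230. Stack: [230]
LOAD_FAST n → push -12144. Stack: [230, -12144]
LOAD_CONST → push 7. Stack: [230, -12144, 7]
BINARY_OP * → -12144 * 7 = -85008. Stack: [230, -85008]
BINARY_OP | → 230 | -85008 = -85002. Stack: [-85002]
STORE_FAST n → n=-85002. Stack: []
LOAD_FAST n → push -85002. Stack: [-85002]
LOAD_CONST → push 6. Stack: [-85002, 6]
BINARY_OP % → -85002 % 6 = 0. Stack: [0]
STORE_FAST r → r=0. Stack: []
LOAD_FAST_LOAD_FAST a,a → push 23,23. Stack: [23, 23]
BINARY_OP & → 23 & 23 = 23. Stack: [23]
STORE_FAST x → x=23. Stack: []
LOAD_CONST → push 17. Stack: [17]
STORE_FAST t → t=17. Stack: []
LOAD_FAST r → push 0. Stack: [0]
RETURN_VALUE → return 0.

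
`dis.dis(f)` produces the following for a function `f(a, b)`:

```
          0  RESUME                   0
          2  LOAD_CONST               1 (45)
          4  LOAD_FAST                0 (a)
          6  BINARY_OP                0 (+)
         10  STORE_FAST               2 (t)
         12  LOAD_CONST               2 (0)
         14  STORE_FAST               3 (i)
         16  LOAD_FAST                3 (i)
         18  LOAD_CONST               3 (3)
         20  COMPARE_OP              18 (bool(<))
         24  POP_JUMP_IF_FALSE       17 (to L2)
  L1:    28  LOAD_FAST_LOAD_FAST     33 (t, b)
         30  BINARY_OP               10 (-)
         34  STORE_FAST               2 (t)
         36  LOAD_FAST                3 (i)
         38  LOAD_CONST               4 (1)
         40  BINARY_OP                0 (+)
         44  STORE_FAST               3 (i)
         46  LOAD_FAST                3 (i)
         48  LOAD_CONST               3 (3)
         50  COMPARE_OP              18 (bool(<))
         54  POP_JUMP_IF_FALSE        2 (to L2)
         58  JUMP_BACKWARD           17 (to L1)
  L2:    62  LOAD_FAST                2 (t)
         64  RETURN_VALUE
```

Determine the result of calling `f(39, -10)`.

LOAD_CONST → push 45. Stack: [45]
LOAD_FAST a → push 39. Stack: [45, 39]
BINARY_OP + → 45 + 39 = 84. Stack: [84]
STORE_FAST t → t=84. Stack: []
LOAD_CONST → push 0. Stack: [0]
STORE_FAST i → i=0. Stack: []
LOAD_FAST i → push 0. Stack: [0]
LOAD_CONST → push 3. Stack: [0, 3]
COMPARE_OP bool(<) → 0 vs 3 = True. Stack: [True]
POP_JUMP_IF_FALSE → pop True; no jump. Stack: []
LOAD_FAST_LOAD_FAST t,b → push 84,-10. Stack: [84, -10]
BINARY_OP - → 84 - -10 = 94. Stack: [94]
STORE_FAST t → t=94. Stack: []
LOAD_FAST i → push 0. Stack: [0]
LOAD_CONST → push 1. Stack: [0, 1]
BINARY_OP + → 0 + 1 = 1. Stack: [1]
STORE_FAST i → i=1. Stack: []
LOAD_FAST i → push 1. Stack: [1]
LOAD_CONST → push 3. Stack: [1, 3]
COMPARE_OP bool(<) → 1 vs 3 = True. Stack: [True]
POP_JUMP_IF_FALSE → pop True; no jump. Stack: []
LOAD_FAST_LOAD_FAST t,b → push 94,-10. Stack: [94, -10]
BINARY_OP - → 94 - -10 = 104. Stack: [104]
STORE_FAST t → t=104. Stack: []
LOAD_FAST i → push 1. Stack: [1]
LOAD_CONST → push 1. Stack: [1, 1]
BINARY_OP + → 1 + 1 = 2. Stack: [2]
STORE_FAST i → i=2. Stack: []
LOAD_FAST i → push 2. Stack: [2]
LOAD_CONST → push 3. Stack: [2, 3]
COMPARE_OP bool(<) → 2 vs 3 = True. Stack: [True]
POP_JUMP_IF_FALSE → pop True; no jump. Stack: []
LOAD_FAST_LOAD_FAST t,b → push 104,-10. Stack: [104, -10]
BINARY_OP - → 104 - -10 = 114. Stack: [114]
STORE_FAST t → t=114. Stack: []
LOAD_FAST i → push 2. Stack: [2]
LOAD_CONST → push 1. Stack: [2, 1]
BINARY_OP + → 2 + 1 = 3. Stack: [3]
STORE_FAST i → i=3. Stack: []
LOAD_FAST i → push 3. Stack: [3]
LOAD_CONST → push 3. Stack: [3, 3]
COMPARE_OP bool(<) → 3 vs 3 = False. Stack: [False]
POP_JUMP_IF_FALSE → pop False; jump. Stack: []
LOAD_FAST t → push 114. Stack: [114]
RETURN_VALUE → return 114.

114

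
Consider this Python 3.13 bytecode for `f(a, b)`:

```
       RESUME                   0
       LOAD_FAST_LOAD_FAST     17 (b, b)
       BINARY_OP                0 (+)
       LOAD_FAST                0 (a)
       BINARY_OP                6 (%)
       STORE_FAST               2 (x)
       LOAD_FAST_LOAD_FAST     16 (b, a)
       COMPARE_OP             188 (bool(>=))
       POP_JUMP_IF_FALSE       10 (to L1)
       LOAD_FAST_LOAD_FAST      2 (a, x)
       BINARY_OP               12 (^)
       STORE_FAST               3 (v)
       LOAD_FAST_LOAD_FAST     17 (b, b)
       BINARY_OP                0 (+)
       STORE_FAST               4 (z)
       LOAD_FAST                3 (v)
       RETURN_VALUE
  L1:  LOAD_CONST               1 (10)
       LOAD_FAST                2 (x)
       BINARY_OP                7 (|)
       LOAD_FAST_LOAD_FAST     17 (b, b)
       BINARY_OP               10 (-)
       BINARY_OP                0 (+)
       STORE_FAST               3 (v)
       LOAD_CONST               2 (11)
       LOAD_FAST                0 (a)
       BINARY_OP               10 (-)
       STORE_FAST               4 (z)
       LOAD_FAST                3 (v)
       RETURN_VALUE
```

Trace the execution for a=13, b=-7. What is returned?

LOAD_FAST_LOAD_FAST b,b → push -7,-7. Stack: [-7, -7]
BINARY_OP + → -7 + -7 = -14. Stack: [-14]
LOAD_FAST a → push 13. Stack: [-14, 13]
BINARY_OP % → -14 % 13 = 12. Stack: [12]
STORE_FAST x → x=12. Stack: []
LOAD_FAST_LOAD_FAST b,a → push -7,13. Stack: [-7, 13]
COMPARE_OP bool(>=) → -7 vs 13 = False. Stack: [False]
POP_JUMP_IF_FALSE → pop False; jump. Stack: []
LOAD_CONST → push 10. Stack: [10]
LOAD_FAST x → push 12. Stack: [10, 12]
BINARY_OP | → 10 | 12 = 14. Stack: [14]
LOAD_FAST_LOAD_FAST b,b → push -7,-7. Stack: [14, -7, -7]
BINARY_OP - → -7 - -7 = 0. Stack: [14, 0]
BINARY_OP + → 14 + 0 = 14. Stack: [14]
STORE_FAST v → v=14. Stack: []
LOAD_CONST → push 11. Stack: [11]
LOAD_FAST a → push 13. Stack: [11, 13]
BINARY_OP - → 11 - 13 = -2. Stack: [-2]
STORE_FAST z → z=-2. Stack: []
LOAD_FAST v → push 14. Stack: [14]
RETURN_VALUE → return 14.

14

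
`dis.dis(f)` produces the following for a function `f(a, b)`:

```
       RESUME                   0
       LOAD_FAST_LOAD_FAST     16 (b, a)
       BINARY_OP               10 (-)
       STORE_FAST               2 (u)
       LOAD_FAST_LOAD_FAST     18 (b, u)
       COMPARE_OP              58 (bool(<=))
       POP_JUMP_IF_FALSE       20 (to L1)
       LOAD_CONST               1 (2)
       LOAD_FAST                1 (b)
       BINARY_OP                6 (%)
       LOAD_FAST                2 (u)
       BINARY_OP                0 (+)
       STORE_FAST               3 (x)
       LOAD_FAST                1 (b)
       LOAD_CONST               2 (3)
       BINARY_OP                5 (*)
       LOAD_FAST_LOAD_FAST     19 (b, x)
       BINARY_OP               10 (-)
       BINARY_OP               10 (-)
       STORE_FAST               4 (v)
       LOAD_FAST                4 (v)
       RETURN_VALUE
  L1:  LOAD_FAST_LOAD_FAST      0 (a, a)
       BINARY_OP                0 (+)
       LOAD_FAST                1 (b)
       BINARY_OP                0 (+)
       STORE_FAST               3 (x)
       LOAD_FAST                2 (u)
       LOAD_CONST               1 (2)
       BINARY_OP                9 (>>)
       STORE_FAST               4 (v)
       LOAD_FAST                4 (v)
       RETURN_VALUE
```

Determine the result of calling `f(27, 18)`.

-3

LOAD_FAST_LOAD_FAST b,a → push 18,27. Stack: [18, 27]
BINARY_OP - → 18 - 27 = -9. Stack: [-9]
STORE_FAST u → u=-9. Stack: []
LOAD_FAST_LOAD_FAST b,u → push 18,-9. Stack: [18, -9]
COMPARE_OP bool(<=) → 18 vs -9 = False. Stack: [False]
POP_JUMP_IF_FALSE → pop False; jump. Stack: []
LOAD_FAST_LOAD_FAST a,a → push 27,27. Stack: [27, 27]
BINARY_OP + → 27 + 27 = 54. Stack: [54]
LOAD_FAST b → push 18. Stack: [54, 18]
BINARY_OP + → 54 + 18 = 72. Stack: [72]
STORE_FAST x → x=72. Stack: []
LOAD_FAST u → push -9. Stack: [-9]
LOAD_CONST → push 2. Stack: [-9, 2]
BINARY_OP >> → -9 >> 2 = -3. Stack: [-3]
STORE_FAST v → v=-3. Stack: []
LOAD_FAST v → push -3. Stack: [-3]
RETURN_VALUE → return -3.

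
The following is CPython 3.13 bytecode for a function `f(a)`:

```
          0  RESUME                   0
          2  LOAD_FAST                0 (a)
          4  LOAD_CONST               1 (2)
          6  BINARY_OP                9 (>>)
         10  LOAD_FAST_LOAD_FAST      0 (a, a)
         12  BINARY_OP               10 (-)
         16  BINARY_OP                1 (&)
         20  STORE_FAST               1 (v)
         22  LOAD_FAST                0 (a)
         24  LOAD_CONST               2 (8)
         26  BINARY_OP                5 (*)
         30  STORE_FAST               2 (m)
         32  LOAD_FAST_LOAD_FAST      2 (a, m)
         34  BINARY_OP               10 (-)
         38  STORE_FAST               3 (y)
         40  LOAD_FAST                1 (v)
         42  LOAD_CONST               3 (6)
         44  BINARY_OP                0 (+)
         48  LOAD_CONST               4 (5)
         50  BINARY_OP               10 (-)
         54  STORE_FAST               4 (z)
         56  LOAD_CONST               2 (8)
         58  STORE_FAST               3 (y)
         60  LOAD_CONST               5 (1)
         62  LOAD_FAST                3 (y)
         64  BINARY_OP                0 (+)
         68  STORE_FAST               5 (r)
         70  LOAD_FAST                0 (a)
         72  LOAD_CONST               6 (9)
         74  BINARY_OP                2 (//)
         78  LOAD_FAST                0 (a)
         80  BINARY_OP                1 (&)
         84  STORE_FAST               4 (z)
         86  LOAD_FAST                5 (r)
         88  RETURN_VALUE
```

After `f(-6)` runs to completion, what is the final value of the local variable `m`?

-48

LOAD_FAST a → push -6. Stack: [-6]
LOAD_CONST → push 2. Stack: [-6, 2]
BINARY_OP >> → -6 >> 2 = -2. Stack: [-2]
LOAD_FAST_LOAD_FAST a,a → push -6,-6. Stack: [-2, -6, -6]
BINARY_OP - → -6 - -6 = 0. Stack: [-2, 0]
BINARY_OP & → -2 & 0 = 0. Stack: [0]
STORE_FAST v → v=0. Stack: []
LOAD_FAST a → push -6. Stack: [-6]
LOAD_CONST → push 8. Stack: [-6, 8]
BINARY_OP * → -6 * 8 = -48. Stack: [-48]
STORE_FAST m → m=-48. Stack: []
LOAD_FAST_LOAD_FAST a,m → push -6,-48. Stack: [-6, -48]
BINARY_OP - → -6 - -48 = 42. Stack: [42]
STORE_FAST y → y=42. Stack: []
LOAD_FAST v → push 0. Stack: [0]
LOAD_CONST → push 6. Stack: [0, 6]
BINARY_OP + → 0 + 6 = 6. Stack: [6]
LOAD_CONST → push 5. Stack: [6, 5]
BINARY_OP - → 6 - 5 = 1. Stack: [1]
STORE_FAST z → z=1. Stack: []
LOAD_CONST → push 8. Stack: [8]
STORE_FAST y → y=8. Stack: []
LOAD_CONST → push 1. Stack: [1]
LOAD_FAST y → push 8. Stack: [1, 8]
BINARY_OP + → 1 + 8 = 9. Stack: [9]
STORE_FAST r → r=9. Stack: []
LOAD_FAST a → push -6. Stack: [-6]
LOAD_CONST → push 9. Stack: [-6, 9]
BINARY_OP // → -6 // 9 = -1. Stack: [-1]
LOAD_FAST a → push -6. Stack: [-1, -6]
BINARY_OP & → -1 & -6 = -6. Stack: [-6]
STORE_FAST z → z=-6. Stack: []
LOAD_FAST r → push 9. Stack: [9]
RETURN_VALUE → return 9.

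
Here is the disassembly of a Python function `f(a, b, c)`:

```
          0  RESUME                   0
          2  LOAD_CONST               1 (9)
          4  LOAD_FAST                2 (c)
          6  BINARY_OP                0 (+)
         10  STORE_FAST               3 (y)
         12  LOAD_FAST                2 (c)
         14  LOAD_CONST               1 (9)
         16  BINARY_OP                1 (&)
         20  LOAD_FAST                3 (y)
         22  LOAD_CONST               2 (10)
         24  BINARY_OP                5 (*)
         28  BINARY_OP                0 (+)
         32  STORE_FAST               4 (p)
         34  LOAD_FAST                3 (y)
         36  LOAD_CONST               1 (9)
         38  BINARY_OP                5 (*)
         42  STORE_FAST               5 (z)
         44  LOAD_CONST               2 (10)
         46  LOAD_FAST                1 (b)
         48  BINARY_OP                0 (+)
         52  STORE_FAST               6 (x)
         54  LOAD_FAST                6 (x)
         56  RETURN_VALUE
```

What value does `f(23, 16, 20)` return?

LOAD_CONST → push 9. Stack: [9]
LOAD_FAST c → push 20. Stack: [9, 20]
BINARY_OP + → 9 + 20 = 29. Stack: [29]
STORE_FAST y → y=29. Stack: []
LOAD_FAST c → push 20. Stack: [20]
LOAD_CONST → push 9. Stack: [20, 9]
BINARY_OP & → 20 & 9 = 0. Stack: [0]
LOAD_FAST y → push 29. Stack: [0, 29]
LOAD_CONST → push 10. Stack: [0, 29, 10]
BINARY_OP * → 29 * 10 = 290. Stack: [0, 290]
BINARY_OP + → 0 + 290 = 290. Stack: [290]
STORE_FAST p → p=290. Stack: []
LOAD_FAST y → push 29. Stack: [29]
LOAD_CONST → push 9. Stack: [29, 9]
BINARY_OP * → 29 * 9 = 261. Stack: [261]
STORE_FAST z → z=261. Stack: []
LOAD_CONST → push 10. Stack: [10]
LOAD_FAST b → push 16. Stack: [10, 16]
BINARY_OP + → 10 + 16 = 26. Stack: [26]
STORE_FAST x → x=26. Stack: []
LOAD_FAST x → push 26. Stack: [26]
RETURN_VALUE → return 26.

26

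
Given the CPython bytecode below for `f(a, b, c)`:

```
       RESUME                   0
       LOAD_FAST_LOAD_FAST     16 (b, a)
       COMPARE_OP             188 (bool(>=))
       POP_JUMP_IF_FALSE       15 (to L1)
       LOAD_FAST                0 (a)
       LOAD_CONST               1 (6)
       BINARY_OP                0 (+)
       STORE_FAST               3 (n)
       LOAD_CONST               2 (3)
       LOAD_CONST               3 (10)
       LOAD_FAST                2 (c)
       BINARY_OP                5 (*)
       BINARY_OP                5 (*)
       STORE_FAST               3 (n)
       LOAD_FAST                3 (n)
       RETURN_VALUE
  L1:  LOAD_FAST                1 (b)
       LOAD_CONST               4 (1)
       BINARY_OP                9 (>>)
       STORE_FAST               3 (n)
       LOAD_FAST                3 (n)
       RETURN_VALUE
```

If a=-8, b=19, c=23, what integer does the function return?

LOAD_FAST_LOAD_FAST b,a → push 19,-8. Stack: [19, -8]
COMPARE_OP bool(>=) → 19 vs -8 = True. Stack: [True]
POP_JUMP_IF_FALSE → pop True; no jump. Stack: []
LOAD_FAST a → push -8. Stack: [-8]
LOAD_CONST → push 6. Stack: [-8, 6]
BINARY_OP + → -8 + 6 = -2. Stack: [-2]
STORE_FAST n → n=-2. Stack: []
LOAD_CONST → push 3. Stack: [3]
LOAD_CONST → push 10. Stack: [3, 10]
LOAD_FAST c → push 23. Stack: [3, 10, 23]
BINARY_OP * → 10 * 23 = 230. Stack: [3, 230]
BINARY_OP * → 3 * 230 = 690. Stack: [690]
STORE_FAST n → n=690. Stack: []
LOAD_FAST n → push 690. Stack: [690]
RETURN_VALUE → return 690.

690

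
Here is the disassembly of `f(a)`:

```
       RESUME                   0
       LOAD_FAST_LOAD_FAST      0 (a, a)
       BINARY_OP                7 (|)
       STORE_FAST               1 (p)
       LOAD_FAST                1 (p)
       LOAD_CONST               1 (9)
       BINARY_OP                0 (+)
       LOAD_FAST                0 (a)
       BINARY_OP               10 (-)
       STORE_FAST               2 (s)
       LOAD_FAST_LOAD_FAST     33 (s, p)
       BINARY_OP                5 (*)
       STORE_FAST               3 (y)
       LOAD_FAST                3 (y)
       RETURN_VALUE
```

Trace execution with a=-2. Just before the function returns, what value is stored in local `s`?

LOAD_FAST_LOAD_FAST a,a → push -2,-2. Stack: [-2, -2]
BINARY_OP | → -2 | -2 = -2. Stack: [-2]
STORE_FAST p → p=-2. Stack: []
LOAD_FAST p → push -2. Stack: [-2]
LOAD_CONST → push 9. Stack: [-2, 9]
BINARY_OP + → -2 + 9 = 7. Stack: [7]
LOAD_FAST a → push -2. Stack: [7, -2]
BINARY_OP - → 7 - -2 = 9. Stack: [9]
STORE_FAST s → s=9. Stack: []
LOAD_FAST_LOAD_FAST s,p → push 9,-2. Stack: [9, -2]
BINARY_OP * → 9 * -2 = -18. Stack: [-18]
STORE_FAST y → y=-18. Stack: []
LOAD_FAST y → push -18. Stack: [-18]
RETURN_VALUE → return -18.

9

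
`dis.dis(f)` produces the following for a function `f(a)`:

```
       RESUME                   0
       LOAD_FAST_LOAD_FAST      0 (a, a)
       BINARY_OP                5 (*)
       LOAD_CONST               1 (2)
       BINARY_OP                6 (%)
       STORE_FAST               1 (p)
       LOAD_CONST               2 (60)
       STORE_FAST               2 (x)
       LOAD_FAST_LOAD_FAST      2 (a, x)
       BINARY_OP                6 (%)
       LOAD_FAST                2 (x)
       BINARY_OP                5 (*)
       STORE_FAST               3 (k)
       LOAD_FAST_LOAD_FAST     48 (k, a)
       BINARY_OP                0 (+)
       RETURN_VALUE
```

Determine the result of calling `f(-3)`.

LOAD_FAST_LOAD_FAST a,a → push -3,-3. Stack: [-3, -3]
BINARY_OP * → -3 * -3 = 9. Stack: [9]
LOAD_CONST → push 2. Stack: [9, 2]
BINARY_OP % → 9 % 2 = 1. Stack: [1]
STORE_FAST p → p=1. Stack: []
LOAD_CONST → push 60. Stack: [60]
STORE_FAST x → x=60. Stack: []
LOAD_FAST_LOAD_FAST a,x → push -3,60. Stack: [-3, 60]
BINARY_OP % → -3 % 60 = 57. Stack: [57]
LOAD_FAST x → push 60. Stack: [57, 60]
BINARY_OP * → 57 * 60 = 3420. Stack: [3420]
STORE_FAST k → k=3420. Stack: []
LOAD_FAST_LOAD_FAST k,a → push 3420,-3. Stack: [3420, -3]
BINARY_OP + → 3420 + -3 = 3417. Stack: [3417]
RETURN_VALUE → return 3417.

3417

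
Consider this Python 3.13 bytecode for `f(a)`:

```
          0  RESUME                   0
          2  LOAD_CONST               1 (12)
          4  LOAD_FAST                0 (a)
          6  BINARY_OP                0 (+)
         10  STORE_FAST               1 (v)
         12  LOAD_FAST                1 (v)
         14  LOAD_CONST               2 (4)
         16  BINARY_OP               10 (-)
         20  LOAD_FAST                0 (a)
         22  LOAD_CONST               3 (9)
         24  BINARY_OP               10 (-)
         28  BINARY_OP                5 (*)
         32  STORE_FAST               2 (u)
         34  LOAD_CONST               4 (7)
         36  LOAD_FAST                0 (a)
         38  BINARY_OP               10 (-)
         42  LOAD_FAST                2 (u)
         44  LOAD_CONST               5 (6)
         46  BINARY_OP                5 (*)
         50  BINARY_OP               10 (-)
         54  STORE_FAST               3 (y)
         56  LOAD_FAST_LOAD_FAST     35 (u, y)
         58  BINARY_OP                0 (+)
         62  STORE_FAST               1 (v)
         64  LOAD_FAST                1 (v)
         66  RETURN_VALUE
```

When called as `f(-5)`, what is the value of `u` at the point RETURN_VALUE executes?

-42

LOAD_CONST → push 12. Stack: [12]
LOAD_FAST a → push -5. Stack: [12, -5]
BINARY_OP + → 12 + -5 = 7. Stack: [7]
STORE_FAST v → v=7. Stack: []
LOAD_FAST v → push 7. Stack: [7]
LOAD_CONST → push 4. Stack: [7, 4]
BINARY_OP - → 7 - 4 = 3. Stack: [3]
LOAD_FAST a → push -5. Stack: [3, -5]
LOAD_CONST → push 9. Stack: [3, -5, 9]
BINARY_OP - → -5 - 9 = -14. Stack: [3, -14]
BINARY_OP * → 3 * -14 = -42. Stack: [-42]
STORE_FAST u → u=-42. Stack: []
LOAD_CONST → push 7. Stack: [7]
LOAD_FAST a → push -5. Stack: [7, -5]
BINARY_OP - → 7 - -5 = 12. Stack: [12]
LOAD_FAST u → push -42. Stack: [12, -42]
LOAD_CONST → push 6. Stack: [12, -42, 6]
BINARY_OP * → -42 * 6 = -252. Stack: [12, -252]
BINARY_OP - → 12 - -252 = 264. Stack: [264]
STORE_FAST y → y=264. Stack: []
LOAD_FAST_LOAD_FAST u,y → push -42,264. Stack: [-42, 264]
BINARY_OP + → -42 + 264 = 222. Stack: [222]
STORE_FAST v → v=222. Stack: []
LOAD_FAST v → push 222. Stack: [222]
RETURN_VALUE → return 222.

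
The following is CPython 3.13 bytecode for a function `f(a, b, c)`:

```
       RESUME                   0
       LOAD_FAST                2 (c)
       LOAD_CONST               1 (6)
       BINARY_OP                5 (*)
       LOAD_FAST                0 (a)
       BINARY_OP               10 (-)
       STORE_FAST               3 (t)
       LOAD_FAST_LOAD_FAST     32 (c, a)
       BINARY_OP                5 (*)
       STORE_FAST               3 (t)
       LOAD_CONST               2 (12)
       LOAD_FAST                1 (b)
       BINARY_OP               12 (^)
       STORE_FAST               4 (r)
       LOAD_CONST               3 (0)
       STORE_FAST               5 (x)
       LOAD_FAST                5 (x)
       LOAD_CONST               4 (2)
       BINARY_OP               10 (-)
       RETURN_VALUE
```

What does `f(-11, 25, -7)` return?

LOAD_FAST c → push -7. Stack: [-7]
LOAD_CONST → push 6. Stack: [-7, 6]
BINARY_OP * → -7 * 6 = -42. Stack: [-42]
LOAD_FAST a → push -11. Stack: [-42, -11]
BINARY_OP - → -42 - -11 = -31. Stack: [-31]
STORE_FAST t → t=-31. Stack: []
LOAD_FAST_LOAD_FAST c,a → push -7,-11. Stack: [-7, -11]
BINARY_OP * → -7 * -11 = 77. Stack: [77]
STORE_FAST t → t=77. Stack: []
LOAD_CONST → push 12. Stack: [12]
LOAD_FAST b → push 25. Stack: [12, 25]
BINARY_OP ^ → 12 ^ 25 = 21. Stack: [21]
STORE_FAST r → r=21. Stack: []
LOAD_CONST → push 0. Stack: [0]
STORE_FAST x → x=0. Stack: []
LOAD_FAST x → push 0. Stack: [0]
LOAD_CONST → push 2. Stack: [0, 2]
BINARY_OP - → 0 - 2 = -2. Stack: [-2]
RETURN_VALUE → return -2.

-2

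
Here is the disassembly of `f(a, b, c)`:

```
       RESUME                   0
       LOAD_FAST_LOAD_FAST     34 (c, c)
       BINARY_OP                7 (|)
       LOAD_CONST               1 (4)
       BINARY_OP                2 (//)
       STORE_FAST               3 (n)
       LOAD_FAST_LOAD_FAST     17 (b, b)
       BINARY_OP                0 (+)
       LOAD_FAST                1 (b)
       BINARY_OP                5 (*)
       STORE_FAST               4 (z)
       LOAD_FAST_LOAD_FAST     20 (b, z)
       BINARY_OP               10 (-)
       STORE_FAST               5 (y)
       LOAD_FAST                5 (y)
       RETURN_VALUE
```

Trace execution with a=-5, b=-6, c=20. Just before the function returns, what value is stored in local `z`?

LOAD_FAST_LOAD_FAST c,c → push 20,20. Stack: [20, 20]
BINARY_OP | → 20 | 20 = 20. Stack: [20]
LOAD_CONST → push 4. Stack: [20, 4]
BINARY_OP // → 20 // 4 = 5. Stack: [5]
STORE_FAST n → n=5. Stack: []
LOAD_FAST_LOAD_FAST b,b → push -6,-6. Stack: [-6, -6]
BINARY_OP + → -6 + -6 = -12. Stack: [-12]
LOAD_FAST b → push -6. Stack: [-12, -6]
BINARY_OP * → -12 * -6 = 72. Stack: [72]
STORE_FAST z → z=72. Stack: []
LOAD_FAST_LOAD_FAST b,z → push -6,72. Stack: [-6, 72]
BINARY_OP - → -6 - 72 = -78. Stack: [-78]
STORE_FAST y → y=-78. Stack: []
LOAD_FAST y → push -78. Stack: [-78]
RETURN_VALUE → return -78.

72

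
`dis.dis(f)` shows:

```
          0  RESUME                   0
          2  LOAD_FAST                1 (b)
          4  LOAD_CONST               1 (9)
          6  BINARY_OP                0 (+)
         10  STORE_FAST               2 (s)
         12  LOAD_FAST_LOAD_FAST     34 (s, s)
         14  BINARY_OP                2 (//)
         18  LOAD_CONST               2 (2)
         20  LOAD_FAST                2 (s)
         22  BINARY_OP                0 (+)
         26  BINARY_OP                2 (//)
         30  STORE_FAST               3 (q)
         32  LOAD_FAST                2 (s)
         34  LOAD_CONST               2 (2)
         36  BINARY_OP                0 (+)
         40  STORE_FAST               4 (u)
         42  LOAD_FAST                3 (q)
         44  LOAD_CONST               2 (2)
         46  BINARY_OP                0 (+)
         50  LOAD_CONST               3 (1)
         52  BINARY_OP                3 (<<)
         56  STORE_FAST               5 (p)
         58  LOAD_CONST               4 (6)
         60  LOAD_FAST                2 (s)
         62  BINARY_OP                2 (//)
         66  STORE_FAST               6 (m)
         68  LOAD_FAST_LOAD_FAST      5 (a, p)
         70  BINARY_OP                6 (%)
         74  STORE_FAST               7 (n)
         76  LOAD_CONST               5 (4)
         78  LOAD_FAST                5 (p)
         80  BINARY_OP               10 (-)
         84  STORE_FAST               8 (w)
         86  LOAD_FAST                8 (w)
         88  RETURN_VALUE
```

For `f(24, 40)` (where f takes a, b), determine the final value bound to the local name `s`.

49

LOAD_FAST b → push 40. Stack: [40]
LOAD_CONST → push 9. Stack: [40, 9]
BINARY_OP + → 40 + 9 = 49. Stack: [49]
STORE_FAST s → s=49. Stack: []
LOAD_FAST_LOAD_FAST s,s → push 49,49. Stack: [49, 49]
BINARY_OP // → 49 // 49 = 1. Stack: [1]
LOAD_CONST → push 2. Stack: [1, 2]
LOAD_FAST s → push 49. Stack: [1, 2, 49]
BINARY_OP + → 2 + 49 = 51. Stack: [1, 51]
BINARY_OP // → 1 // 51 = 0. Stack: [0]
STORE_FAST q → q=0. Stack: []
LOAD_FAST s → push 49. Stack: [49]
LOAD_CONST → push 2. Stack: [49, 2]
BINARY_OP + → 49 + 2 = 51. Stack: [51]
STORE_FAST u → u=51. Stack: []
LOAD_FAST q → push 0. Stack: [0]
LOAD_CONST → push 2. Stack: [0, 2]
BINARY_OP + → 0 + 2 = 2. Stack: [2]
LOAD_CONST → push 1. Stack: [2, 1]
BINARY_OP << → 2 << 1 = 4. Stack: [4]
STORE_FAST p → p=4. Stack: []
LOAD_CONST → push 6. Stack: [6]
LOAD_FAST s → push 49. Stack: [6, 49]
BINARY_OP // → 6 // 49 = 0. Stack: [0]
STORE_FAST m → m=0. Stack: []
LOAD_FAST_LOAD_FAST a,p → push 24,4. Stack: [24, 4]
BINARY_OP % → 24 % 4 = 0. Stack: [0]
STORE_FAST n → n=0. Stack: []
LOAD_CONST → push 4. Stack: [4]
LOAD_FAST p → push 4. Stack: [4, 4]
BINARY_OP - → 4 - 4 = 0. Stack: [0]
STORE_FAST w → w=0. Stack: []
LOAD_FAST w → push 0. Stack: [0]
RETURN_VALUE → return 0.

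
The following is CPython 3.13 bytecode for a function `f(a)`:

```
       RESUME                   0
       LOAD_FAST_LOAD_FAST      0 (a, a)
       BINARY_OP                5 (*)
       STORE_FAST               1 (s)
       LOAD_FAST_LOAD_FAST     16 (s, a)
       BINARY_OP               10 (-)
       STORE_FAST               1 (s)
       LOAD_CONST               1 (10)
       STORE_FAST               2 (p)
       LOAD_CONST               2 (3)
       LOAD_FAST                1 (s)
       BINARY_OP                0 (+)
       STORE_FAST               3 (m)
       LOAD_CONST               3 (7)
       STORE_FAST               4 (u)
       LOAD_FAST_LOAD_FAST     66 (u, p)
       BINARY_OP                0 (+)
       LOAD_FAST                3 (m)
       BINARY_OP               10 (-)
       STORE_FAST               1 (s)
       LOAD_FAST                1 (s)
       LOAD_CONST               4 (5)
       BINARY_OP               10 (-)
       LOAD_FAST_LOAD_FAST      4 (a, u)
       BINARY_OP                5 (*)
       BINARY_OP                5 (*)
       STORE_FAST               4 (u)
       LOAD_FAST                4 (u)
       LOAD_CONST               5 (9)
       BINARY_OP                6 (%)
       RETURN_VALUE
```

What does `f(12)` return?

0

LOAD_FAST_LOAD_FAST a,a → push 12,12. Stack: [12, 12]
BINARY_OP * → 12 * 12 = 144. Stack: [144]
STORE_FAST s → s=144. Stack: []
LOAD_FAST_LOAD_FAST s,a → push 144,12. Stack: [144, 12]
BINARY_OP - → 144 - 12 = 132. Stack: [132]
STORE_FAST s → s=132. Stack: []
LOAD_CONST → push 10. Stack: [10]
STORE_FAST p → p=10. Stack: []
LOAD_CONST → push 3. Stack: [3]
LOAD_FAST s → push 132. Stack: [3, 132]
BINARY_OP + → 3 + 132 = 135. Stack: [135]
STORE_FAST m → m=135. Stack: []
LOAD_CONST → push 7. Stack: [7]
STORE_FAST u → u=7. Stack: []
LOAD_FAST_LOAD_FAST u,p → push 7,10. Stack: [7, 10]
BINARY_OP + → 7 + 10 = 17. Stack: [17]
LOAD_FAST m → push 135. Stack: [17, 135]
BINARY_OP - → 17 - 135 = -118. Stack: [-118]
STORE_FAST s → s=-118. Stack: []
LOAD_FAST s → push -118. Stack: [-118]
LOAD_CONST → push 5. Stack: [-118, 5]
BINARY_OP - → -118 - 5 = -123. Stack: [-123]
LOAD_FAST_LOAD_FAST a,u → push 12,7. Stack: [-123, 12, 7]
BINARY_OP * → 12 * 7 = 84. Stack: [-123, 84]
BINARY_OP * → -123 * 84 = -10332. Stack: [-10332]
STORE_FAST u → u=-10332. Stack: []
LOAD_FAST u → push -10332. Stack: [-10332]
LOAD_CONST → push 9. Stack: [-10332, 9]
BINARY_OP % → -10332 % 9 = 0. Stack: [0]
RETURN_VALUE → return 0.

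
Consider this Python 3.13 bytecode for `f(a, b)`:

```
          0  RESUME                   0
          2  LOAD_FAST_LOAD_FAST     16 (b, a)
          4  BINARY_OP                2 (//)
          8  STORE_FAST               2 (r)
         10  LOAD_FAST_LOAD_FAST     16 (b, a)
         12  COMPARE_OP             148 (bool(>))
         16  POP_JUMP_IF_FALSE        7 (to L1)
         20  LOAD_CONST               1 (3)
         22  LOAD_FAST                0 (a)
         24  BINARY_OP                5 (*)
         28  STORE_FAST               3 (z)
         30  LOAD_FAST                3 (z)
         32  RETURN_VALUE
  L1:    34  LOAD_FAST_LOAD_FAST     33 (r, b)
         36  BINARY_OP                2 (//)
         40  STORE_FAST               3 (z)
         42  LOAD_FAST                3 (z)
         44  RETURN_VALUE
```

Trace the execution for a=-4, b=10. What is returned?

LOAD_FAST_LOAD_FAST b,a → push 10,-4. Stack: [10, -4]
BINARY_OP // → 10 // -4 = -3. Stack: [-3]
STORE_FAST r → r=-3. Stack: []
LOAD_FAST_LOAD_FAST b,a → push 10,-4. Stack: [10, -4]
COMPARE_OP bool(>) → 10 vs -4 = True. Stack: [True]
POP_JUMP_IF_FALSE → pop True; no jump. Stack: []
LOAD_CONST → push 3. Stack: [3]
LOAD_FAST a → push -4. Stack: [3, -4]
BINARY_OP * → 3 * -4 = -12. Stack: [-12]
STORE_FAST z → z=-12. Stack: []
LOAD_FAST z → push -12. Stack: [-12]
RETURN_VALUE → return -12.

-12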